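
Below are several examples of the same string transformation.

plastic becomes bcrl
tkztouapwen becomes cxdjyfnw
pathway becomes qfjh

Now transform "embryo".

ahx

The transformation: shift every letter 9 places forward in the alphabet (wrapping around), then delete the first 3 characters.
Starting from "embryo": after the first operation, "nvkahx"; after the second, "ahx".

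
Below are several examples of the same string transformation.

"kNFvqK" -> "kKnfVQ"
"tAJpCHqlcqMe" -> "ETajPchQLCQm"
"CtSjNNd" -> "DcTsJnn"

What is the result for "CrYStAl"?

LcRysTa

What's happening: move the last character to the front, then flip the case of every letter.
For "CrYStAl", step one produces "lCrYStA"; step two turns that into "LcRysTa".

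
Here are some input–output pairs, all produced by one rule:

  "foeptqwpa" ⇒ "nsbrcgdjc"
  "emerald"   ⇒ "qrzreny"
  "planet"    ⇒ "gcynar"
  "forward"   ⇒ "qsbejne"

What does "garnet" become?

In each case the input is transformed by: shift every letter 13 places forward in the alphabet (wrapping around) — i.e. ROT13, then move the last character to the front.
Starting from "garnet": after the first operation, "tnearg"; after the second, "gtnear".

gtnear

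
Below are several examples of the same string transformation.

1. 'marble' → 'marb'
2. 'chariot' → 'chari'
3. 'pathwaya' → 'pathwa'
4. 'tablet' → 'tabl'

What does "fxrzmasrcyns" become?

Looking at the pairs, the operation is to delete the last 2 characters.
"fxrzmasrcyns" → "fxrzmasrcy".

fxrzmasrcy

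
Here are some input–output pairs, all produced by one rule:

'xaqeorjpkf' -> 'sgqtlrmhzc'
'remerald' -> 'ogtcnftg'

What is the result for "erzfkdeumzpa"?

Rule — move the first 2 characters to the end (rotate left by 2), then shift every letter 2 places forward in the alphabet (wrapping around).
For "erzfkdeumzpa", step one produces "zfkdeumzpaer"; step two turns that into "bhmfgwobrcgt".
(Check on "remerald": → "meraldre" → "ogtcnftg" ✓)

bhmfgwobrcgt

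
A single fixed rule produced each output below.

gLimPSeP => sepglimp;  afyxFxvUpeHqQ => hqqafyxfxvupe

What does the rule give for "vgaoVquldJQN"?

Looking at the pairs, the operation is to move the last 3 characters to the front (rotate right by 3), then convert every letter to lowercase.
Applying that to "vgaoVquldJQN" gives "jqnvgaovquld".
(Check on "afyxFxvUpeHqQ": → "HqQafyxFxvUpe" → "hqqafyxfxvupe" ✓)

jqnvgaovquld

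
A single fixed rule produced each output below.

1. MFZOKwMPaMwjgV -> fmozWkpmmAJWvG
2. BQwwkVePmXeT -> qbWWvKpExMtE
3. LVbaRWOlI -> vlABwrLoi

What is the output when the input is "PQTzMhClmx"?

qpZtHmLcXM

Rule — swap each adjacent pair of characters (1↔2, 3↔4, ...), then flip the case of every letter.
Applying both steps to "PQTzMhClmx": "QPzThMlCxm", then "qpZtHmLcXM".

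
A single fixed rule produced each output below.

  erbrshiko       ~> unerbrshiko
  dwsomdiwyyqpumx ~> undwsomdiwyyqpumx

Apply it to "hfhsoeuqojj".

unhfhsoeuqojj

Rule — prepend "un".
Applying that to "hfhsoeuqojj" gives "unhfhsoeuqojj".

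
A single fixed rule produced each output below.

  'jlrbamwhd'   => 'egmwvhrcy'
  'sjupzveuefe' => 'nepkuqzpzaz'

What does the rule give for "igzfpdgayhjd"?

What's happening: shift every letter 5 places backward in the alphabet (wrapping around).
For "igzfpdgayhjd" the result is "dbuakybvtcey".

dbuakybvtcey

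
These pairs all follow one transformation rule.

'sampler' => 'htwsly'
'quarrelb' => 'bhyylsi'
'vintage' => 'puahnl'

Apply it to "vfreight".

In each case the input is transformed by: delete the first character, then shift every letter 7 places forward in the alphabet (wrapping around).
Applying that to "vfreight" gives "mylpnoa".

mylpnoa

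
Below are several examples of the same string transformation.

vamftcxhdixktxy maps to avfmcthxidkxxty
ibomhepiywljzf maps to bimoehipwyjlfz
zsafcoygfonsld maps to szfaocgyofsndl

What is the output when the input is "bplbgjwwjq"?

The rule is to swap each adjacent pair of characters (1↔2, 3↔4, ...).
Doing the same to "bplbgjwwjq": "pbbljgwwqj".

pbbljgwwqj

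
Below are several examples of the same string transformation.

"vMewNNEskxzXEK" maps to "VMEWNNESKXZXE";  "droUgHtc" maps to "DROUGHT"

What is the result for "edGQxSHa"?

EDGQXSH

Each output is the input with this applied: delete the last character, then convert every letter to uppercase.
Working it through for "edGQxSHa": intermediate "edGQxSH", final "EDGQXSH".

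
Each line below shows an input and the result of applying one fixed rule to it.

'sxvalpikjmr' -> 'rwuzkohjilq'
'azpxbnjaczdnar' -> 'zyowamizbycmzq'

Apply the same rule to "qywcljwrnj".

Looking at the pairs, the operation is to shift every letter 1 place backward in the alphabet (wrapping around).
For "qywcljwrnj" the result is "pxvbkivqmi".

pxvbkivqmi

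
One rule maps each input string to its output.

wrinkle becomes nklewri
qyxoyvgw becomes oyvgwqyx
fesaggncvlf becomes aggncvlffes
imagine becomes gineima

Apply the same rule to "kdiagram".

Looking at the pairs, the operation is to move the first 3 characters to the end (rotate left by 3).
Applying that to "kdiagram" gives "agramkdi".

agramkdi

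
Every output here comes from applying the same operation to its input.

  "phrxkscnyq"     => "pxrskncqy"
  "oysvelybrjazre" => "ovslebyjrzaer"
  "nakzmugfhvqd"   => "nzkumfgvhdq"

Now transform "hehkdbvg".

Each output is the input with this applied: swap each adjacent pair of characters (1↔2, 3↔4, ...), then delete the first character.
For "hehkdbvg", step one produces "ehkhbdgv"; step two turns that into "hkhbdgv".

hkhbdgv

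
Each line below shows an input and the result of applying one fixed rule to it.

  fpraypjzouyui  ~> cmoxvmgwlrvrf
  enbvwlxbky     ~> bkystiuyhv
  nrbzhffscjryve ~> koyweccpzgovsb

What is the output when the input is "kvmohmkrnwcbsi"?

The rule is to shift every letter 3 places backward in the alphabet (wrapping around).
For "kvmohmkrnwcbsi" the result is "hsjlejhoktzypf".

hsjlejhoktzypf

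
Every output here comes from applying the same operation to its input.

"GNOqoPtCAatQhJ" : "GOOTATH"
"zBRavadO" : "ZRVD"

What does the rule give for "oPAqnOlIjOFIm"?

The pattern: keep every other character starting from the first (positions 1st, 3rd, 5th, ...), then convert every letter to uppercase.
So "oPAqnOlIjOFIm" becomes "OANLJFM".

OANLJFM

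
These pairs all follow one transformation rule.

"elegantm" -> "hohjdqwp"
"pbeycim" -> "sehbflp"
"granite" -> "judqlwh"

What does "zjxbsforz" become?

Looking at the pairs, the operation is to shift every letter 3 places forward in the alphabet (wrapping around).
For "zjxbsforz" the result is "cmaeviruc".

cmaeviruc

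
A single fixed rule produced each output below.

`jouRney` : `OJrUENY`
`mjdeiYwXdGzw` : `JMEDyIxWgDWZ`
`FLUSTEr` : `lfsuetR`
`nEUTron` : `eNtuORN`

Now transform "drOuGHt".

RDUohgT

In each case the input is transformed by: flip the case of every letter, then swap each adjacent pair of characters (1↔2, 3↔4, ...).
On "drOuGHt": the first step gives "DRoUghT", and the second then gives "RDUohgT".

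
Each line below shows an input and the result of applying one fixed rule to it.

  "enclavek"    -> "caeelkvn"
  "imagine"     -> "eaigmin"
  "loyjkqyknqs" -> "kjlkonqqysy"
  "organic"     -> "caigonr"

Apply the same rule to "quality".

The transformation: sort the characters into alphabetical order, then swap each adjacent pair of characters (1↔2, 3↔4, ...).
"quality" → "iaqluty".

iaqluty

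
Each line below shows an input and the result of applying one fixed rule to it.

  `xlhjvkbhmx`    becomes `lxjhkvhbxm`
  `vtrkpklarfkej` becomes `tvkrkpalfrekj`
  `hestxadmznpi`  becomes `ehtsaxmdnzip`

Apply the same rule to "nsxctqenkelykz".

Rule — swap each adjacent pair of characters (1↔2, 3↔4, ...).
"nsxctqenkelykz" → "sncxqtneekylzk".

sncxqtneekylzk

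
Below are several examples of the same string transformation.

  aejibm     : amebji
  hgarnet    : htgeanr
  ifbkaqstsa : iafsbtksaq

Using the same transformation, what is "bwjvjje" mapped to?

bewjjjv

Looking at the pairs, the operation is to take characters alternately from the front and the back (1st, last, 2nd, 2nd-last, ...).
For "bwjvjje" the result is "bewjjjv".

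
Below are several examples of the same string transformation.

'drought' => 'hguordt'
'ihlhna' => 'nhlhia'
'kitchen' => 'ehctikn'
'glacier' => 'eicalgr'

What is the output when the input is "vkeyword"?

Rule — reverse the string, then move the first character to the end.
Applying both steps to "vkeyword": "drowyekv", then "rowyekvd".

rowyekvd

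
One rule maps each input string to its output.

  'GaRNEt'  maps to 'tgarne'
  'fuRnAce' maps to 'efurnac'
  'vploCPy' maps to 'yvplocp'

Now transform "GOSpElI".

In each case the input is transformed by: move the last character to the front, then convert every letter to lowercase.
For "GOSpElI", step one produces "IGOSpEl"; step two turns that into "igospel".

igospel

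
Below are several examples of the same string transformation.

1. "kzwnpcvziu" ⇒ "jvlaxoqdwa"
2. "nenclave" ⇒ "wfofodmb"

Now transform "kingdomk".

nlljohep

What's happening: shift every letter 1 place forward in the alphabet (wrapping around), then move the last 2 characters to the front (rotate right by 2).
On "kingdomk": the first step gives "ljohepnl", and the second then gives "nlljohep".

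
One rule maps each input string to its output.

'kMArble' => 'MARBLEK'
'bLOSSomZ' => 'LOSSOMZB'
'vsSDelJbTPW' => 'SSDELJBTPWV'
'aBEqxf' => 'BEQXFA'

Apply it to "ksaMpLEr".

SAMPLERK

The transformation: move the first character to the end, then convert every letter to uppercase.
Starting from "ksaMpLEr": after the first operation, "saMpLErk"; after the second, "SAMPLERK".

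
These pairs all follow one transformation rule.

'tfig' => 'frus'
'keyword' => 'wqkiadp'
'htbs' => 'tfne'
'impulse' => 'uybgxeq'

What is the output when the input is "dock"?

What's happening: shift every letter 12 places forward in the alphabet (wrapping around).
"dock" → "paow".

paow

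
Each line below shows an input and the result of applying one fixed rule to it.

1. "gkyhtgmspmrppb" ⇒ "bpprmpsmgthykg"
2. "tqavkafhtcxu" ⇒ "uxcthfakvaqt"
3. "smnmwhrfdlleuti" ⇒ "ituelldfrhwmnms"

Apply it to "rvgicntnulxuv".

vuxluntncigvr

Each output is the input with this applied: reverse the string.
Applying that to "rvgicntnulxuv" gives "vuxluntncigvr".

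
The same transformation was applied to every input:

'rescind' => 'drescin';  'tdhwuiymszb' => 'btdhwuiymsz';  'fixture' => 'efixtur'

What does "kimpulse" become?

ekimpuls

Looking at the pairs, the operation is to move the last character to the front.
"kimpulse" → "ekimpuls".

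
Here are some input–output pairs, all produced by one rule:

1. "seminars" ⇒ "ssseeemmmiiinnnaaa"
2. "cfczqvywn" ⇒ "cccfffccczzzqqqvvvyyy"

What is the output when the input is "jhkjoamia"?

Each output is the input with this applied: delete the last 2 characters, then repeat every character 3 times.
For "jhkjoamia", step one produces "jhkjoam"; step two turns that into "jjjhhhkkkjjjoooaaammm".

jjjhhhkkkjjjoooaaammm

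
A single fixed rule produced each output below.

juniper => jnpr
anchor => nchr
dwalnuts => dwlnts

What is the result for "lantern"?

lntrn

In each case the input is transformed by: remove every vowel.
Applying that to "lantern" gives "lntrn".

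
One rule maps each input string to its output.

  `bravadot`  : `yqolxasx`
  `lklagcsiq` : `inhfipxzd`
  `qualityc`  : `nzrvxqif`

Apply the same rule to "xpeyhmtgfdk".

uhmabcvdeqj

What's happening: take characters alternately from the front and the back (1st, last, 2nd, 2nd-last, ...), then shift every letter 3 places backward in the alphabet (wrapping around).
Applying both steps to "xpeyhmtgfdk": "xkpdefyghtm", then "uhmabcvdeqj".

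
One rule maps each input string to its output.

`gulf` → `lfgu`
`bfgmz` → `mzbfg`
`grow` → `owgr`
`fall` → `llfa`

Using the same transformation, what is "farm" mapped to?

The rule is to move the last 2 characters to the front (rotate right by 2).
"farm" → "rmfa".

rmfa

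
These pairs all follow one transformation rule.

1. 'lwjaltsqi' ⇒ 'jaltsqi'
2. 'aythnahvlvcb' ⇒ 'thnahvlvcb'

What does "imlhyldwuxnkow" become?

lhyldwuxnkow

Each output is the input with this applied: delete the first 2 characters.
"imlhyldwuxnkow" → "lhyldwuxnkow".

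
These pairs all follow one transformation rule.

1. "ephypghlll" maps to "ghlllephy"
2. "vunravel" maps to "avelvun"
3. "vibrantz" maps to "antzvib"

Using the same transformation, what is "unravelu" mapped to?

The rule is to swap the front and back halves of the string, then delete the last character.
So "unravelu" becomes "veluunr".

veluunr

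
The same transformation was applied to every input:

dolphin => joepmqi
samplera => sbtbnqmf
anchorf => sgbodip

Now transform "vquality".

uzwrvbmj

Rule — move the last 2 characters to the front (rotate right by 2), then shift every letter 1 place forward in the alphabet (wrapping around).
Working it through for "vquality": intermediate "tyvquali", final "uzwrvbmj".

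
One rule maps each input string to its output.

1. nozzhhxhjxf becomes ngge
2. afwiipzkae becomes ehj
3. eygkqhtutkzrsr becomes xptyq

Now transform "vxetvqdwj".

Looking at the pairs, the operation is to keep one character in every 3, starting at position 2 (positions 2nd, 5th, 8th, ...), then shift every letter 1 place backward in the alphabet (wrapping around).
Working it through for "vxetvqdwj": intermediate "xvw", final "wuv".

wuv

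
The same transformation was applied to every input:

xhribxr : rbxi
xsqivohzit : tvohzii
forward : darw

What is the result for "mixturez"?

In each case the input is transformed by: delete the first 3 characters, then swap the first and last characters.
"mixturez" → "turez" → "zuret".

zuret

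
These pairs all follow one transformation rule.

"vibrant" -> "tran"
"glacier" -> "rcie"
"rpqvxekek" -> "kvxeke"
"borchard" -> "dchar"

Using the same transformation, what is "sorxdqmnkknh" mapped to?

hxdqmnkkn

What's happening: delete the first 3 characters, then move the last character to the front.
So "sorxdqmnkknh" becomes "hxdqmnkkn".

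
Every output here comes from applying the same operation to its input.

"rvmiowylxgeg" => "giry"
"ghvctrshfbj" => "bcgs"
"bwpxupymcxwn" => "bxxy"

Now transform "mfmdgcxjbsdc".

The transformation: keep one character in every 3, starting at position 1 (positions 1st, 4th, 7th, ...), then sort the characters into alphabetical order.
On "mfmdgcxjbsdc": the first step gives "mdxs", and the second then gives "dmsx".

dmsx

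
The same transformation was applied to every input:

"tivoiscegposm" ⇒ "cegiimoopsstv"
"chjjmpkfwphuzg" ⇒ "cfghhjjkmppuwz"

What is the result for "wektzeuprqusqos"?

eekopqqrsstuuwz

The rule is to sort the characters into alphabetical order.
"wektzeuprqusqos" → "eekopqqrsstuuwz".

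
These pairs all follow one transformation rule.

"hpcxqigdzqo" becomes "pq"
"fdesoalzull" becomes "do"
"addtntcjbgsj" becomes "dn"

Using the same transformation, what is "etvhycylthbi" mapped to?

ty

Each output is the input with this applied: keep one character in every 3, starting at position 2 (positions 2nd, 5th, 8th, ...), then delete the last 2 characters.
For "etvhycylthbi", step one produces "tylb"; step two turns that into "ty".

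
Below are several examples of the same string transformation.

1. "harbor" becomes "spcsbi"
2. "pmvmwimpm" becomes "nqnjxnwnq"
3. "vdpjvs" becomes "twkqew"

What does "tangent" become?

uofhobu

In each case the input is transformed by: shift every letter 1 place forward in the alphabet (wrapping around), then reverse the string.
Applying that to "tangent" gives "uofhobu".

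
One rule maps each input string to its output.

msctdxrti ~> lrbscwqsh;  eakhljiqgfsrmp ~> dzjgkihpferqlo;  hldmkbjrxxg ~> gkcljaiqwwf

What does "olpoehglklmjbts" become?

Looking at the pairs, the operation is to shift every letter 1 place backward in the alphabet (wrapping around).
Applying that to "olpoehglklmjbts" gives "nkondgfkjkliasr".

nkondgfkjkliasr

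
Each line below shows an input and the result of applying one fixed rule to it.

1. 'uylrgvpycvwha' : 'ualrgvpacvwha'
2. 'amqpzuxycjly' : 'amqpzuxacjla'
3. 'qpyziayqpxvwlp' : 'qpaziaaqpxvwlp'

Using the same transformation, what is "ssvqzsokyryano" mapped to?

ssvqzsokaraano

In each case the input is transformed by: replace every "y" with "a".
For "ssvqzsokyryano" the result is "ssvqzsokaraano".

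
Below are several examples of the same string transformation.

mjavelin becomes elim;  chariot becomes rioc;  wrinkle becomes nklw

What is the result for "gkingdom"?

gdog

Rule — swap the first and last characters, then keep only the last 4 characters.
Starting from "gkingdom": after the first operation, "mkingdog"; after the second, "gdog".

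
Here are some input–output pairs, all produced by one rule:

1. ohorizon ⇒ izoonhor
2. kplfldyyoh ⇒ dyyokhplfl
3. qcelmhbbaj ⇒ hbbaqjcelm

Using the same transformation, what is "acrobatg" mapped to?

batagcro

In each case the input is transformed by: swap the first and last characters, then swap the front and back halves of the string.
Applying both steps to "acrobatg": "gcrobata", then "batagcro".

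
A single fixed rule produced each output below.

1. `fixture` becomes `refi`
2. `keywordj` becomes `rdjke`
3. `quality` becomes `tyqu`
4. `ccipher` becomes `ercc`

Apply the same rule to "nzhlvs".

snz

The pattern: move the first 2 characters to the end (rotate left by 2), then delete the first 3 characters.
"nzhlvs" → "hlvsnz" → "snz".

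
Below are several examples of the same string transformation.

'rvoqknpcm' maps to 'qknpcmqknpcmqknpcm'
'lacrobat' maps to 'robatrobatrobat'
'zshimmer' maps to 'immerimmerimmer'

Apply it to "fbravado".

avadoavadoavado

What's happening: delete the first 3 characters, then write the whole string 3 times in a row.
Applying that to "fbravado" gives "avadoavadoavado".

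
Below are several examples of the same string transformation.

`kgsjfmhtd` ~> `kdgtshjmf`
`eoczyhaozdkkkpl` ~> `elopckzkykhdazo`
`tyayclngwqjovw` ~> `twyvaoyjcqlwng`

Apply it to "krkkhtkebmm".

Looking at the pairs, the operation is to take characters alternately from the front and the back (1st, last, 2nd, 2nd-last, ...).
Doing the same to "krkkhtkebmm": "kmrmkbkehkt".

kmrmkbkehkt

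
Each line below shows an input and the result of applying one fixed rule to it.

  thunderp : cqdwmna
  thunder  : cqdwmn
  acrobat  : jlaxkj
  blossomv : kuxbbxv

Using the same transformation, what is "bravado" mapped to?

kajejm

The rule is to shift every letter 9 places forward in the alphabet (wrapping around), then delete the last character.
Starting from "bravado": after the first operation, "kajejmx"; after the second, "kajejm".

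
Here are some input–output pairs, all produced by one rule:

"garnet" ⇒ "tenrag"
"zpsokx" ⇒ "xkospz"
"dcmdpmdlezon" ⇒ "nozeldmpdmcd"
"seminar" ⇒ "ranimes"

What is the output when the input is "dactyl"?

lytcad

In each case the input is transformed by: reverse the string.
Applying that to "dactyl" gives "lytcad".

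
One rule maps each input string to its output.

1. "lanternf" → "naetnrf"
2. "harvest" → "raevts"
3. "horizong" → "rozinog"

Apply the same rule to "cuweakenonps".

The pattern: delete the first character, then swap each adjacent pair of characters (1↔2, 3↔4, ...).
"cuweakenonps" → "uweakenonps" → "wuaeekonpns".

wuaeekonpns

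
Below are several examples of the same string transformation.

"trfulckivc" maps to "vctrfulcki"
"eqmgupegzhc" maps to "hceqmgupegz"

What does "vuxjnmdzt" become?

The rule is to move the last 2 characters to the front (rotate right by 2).
Applying that to "vuxjnmdzt" gives "ztvuxjnmd".

ztvuxjnmd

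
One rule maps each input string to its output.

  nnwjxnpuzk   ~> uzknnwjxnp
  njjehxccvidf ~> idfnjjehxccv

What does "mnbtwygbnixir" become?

xirmnbtwygbni

What's happening: move the last 3 characters to the front (rotate right by 3).
So "mnbtwygbnixir" becomes "xirmnbtwygbni".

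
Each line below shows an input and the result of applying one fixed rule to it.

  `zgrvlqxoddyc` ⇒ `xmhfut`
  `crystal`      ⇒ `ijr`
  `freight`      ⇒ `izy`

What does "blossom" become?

In each case the input is transformed by: keep every other character starting from the second (positions 2nd, 4th, 6th, ...), then shift every letter 9 places backward in the alphabet (wrapping around).
On "blossom": the first step gives "lso", and the second then gives "cjf".

cjf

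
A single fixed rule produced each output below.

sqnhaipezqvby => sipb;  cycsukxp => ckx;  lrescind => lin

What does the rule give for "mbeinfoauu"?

What's happening: swap each adjacent pair of characters (1↔2, 3↔4, ...), then keep one character in every 3, starting at position 2 (positions 2nd, 5th, 8th, ...).
On "mbeinfoauu": the first step gives "bmiefnaouu", and the second then gives "mfo".

mfo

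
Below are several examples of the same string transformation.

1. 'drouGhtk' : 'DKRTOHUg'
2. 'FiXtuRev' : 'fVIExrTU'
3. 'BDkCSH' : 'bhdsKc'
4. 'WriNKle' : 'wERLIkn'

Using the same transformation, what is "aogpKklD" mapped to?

Looking at the pairs, the operation is to take characters alternately from the front and the back (1st, last, 2nd, 2nd-last, ...), then flip the case of every letter.
Working it through for "aogpKklD": intermediate "aDolgkpK", final "AdOLGKPk".

AdOLGKPk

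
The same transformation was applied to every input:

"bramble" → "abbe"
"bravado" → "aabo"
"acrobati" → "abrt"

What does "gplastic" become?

gils

Looking at the pairs, the operation is to keep every other character starting from the first (positions 1st, 3rd, 5th, ...), then sort the characters into alphabetical order.
"gplastic" → "glsi" → "gils".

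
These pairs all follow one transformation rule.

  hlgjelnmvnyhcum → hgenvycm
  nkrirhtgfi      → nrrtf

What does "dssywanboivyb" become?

The pattern: keep every other character starting from the first (positions 1st, 3rd, 5th, ...).
On "dssywanboivyb" that produces "dswnovb".

dswnovb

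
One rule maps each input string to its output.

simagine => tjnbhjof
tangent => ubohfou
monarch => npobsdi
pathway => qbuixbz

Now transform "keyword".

lfzxpse

Each output is the input with this applied: shift every letter 1 place forward in the alphabet (wrapping around).
"keyword" → "lfzxpse".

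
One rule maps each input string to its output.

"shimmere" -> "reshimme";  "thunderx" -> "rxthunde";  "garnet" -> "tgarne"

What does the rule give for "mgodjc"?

Each output is the input with this applied: swap the front and back halves of the string, then move the first 2 characters to the end (rotate left by 2).
On "mgodjc": the first step gives "djcmgo", and the second then gives "cmgodj".

cmgodj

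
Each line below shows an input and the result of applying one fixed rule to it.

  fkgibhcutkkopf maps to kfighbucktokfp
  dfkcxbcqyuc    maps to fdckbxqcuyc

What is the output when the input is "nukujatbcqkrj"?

unukajbtqcrkj

Each output is the input with this applied: swap each adjacent pair of characters (1↔2, 3↔4, ...).
Applying that to "nukujatbcqkrj" gives "unukajbtqcrkj".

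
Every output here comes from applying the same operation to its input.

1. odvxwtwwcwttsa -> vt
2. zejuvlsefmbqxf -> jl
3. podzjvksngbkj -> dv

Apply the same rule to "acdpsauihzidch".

The rule is to keep one character in every 3, starting at position 3 (positions 3rd, 6th, 9th, ...), then keep only the first 2 characters.
Working it through for "acdpsauihzidch": intermediate "dahd", final "da".
(Check on "odvxwtwwcwttsa": → "vtct" → "vt" ✓)

da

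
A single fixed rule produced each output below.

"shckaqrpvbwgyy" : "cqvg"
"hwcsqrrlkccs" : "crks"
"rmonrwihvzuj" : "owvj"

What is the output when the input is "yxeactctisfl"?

What's happening: keep one character in every 3, starting at position 3 (positions 3rd, 6th, 9th, ...).
Doing the same to "yxeactctisfl": "etil".

etil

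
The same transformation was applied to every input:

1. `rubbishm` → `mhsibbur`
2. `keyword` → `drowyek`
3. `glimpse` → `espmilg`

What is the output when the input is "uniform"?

mrofinu

What's happening: reverse the string.
"uniform" → "mrofinu".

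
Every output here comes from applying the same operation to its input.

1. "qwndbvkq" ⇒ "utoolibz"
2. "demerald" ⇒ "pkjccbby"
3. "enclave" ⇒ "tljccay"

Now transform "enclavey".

Rule — sort the characters into reverse alphabetical order, then shift every letter 2 places backward in the alphabet (wrapping around).
For "enclavey" the result is "wtljccay".
(Check on "demerald": → "rmleedda" → "pkjccbby" ✓)

wtljccay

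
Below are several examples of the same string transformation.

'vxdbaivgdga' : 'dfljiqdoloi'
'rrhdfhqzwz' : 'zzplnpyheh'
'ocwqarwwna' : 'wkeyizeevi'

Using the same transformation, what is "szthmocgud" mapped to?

ahbpuwkocl

The rule is to shift every letter 8 places forward in the alphabet (wrapping around).
On "szthmocgud" that produces "ahbpuwkocl".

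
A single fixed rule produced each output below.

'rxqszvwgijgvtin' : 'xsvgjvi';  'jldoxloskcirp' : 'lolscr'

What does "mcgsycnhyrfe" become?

cschre

Each output is the input with this applied: keep every other character starting from the second (positions 2nd, 4th, 6th, ...).
Doing the same to "mcgsycnhyrfe": "cschre".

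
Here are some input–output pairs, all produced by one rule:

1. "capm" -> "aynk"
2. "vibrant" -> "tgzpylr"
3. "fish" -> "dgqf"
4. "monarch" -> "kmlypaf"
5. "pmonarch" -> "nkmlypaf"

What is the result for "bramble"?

zpykzjc

The transformation: shift every letter 2 places backward in the alphabet (wrapping around).
So "bramble" becomes "zpykzjc".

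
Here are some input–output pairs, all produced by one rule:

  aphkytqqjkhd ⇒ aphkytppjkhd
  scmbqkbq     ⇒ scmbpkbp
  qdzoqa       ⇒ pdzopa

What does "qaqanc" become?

The pattern: replace every "q" with "p".
"qaqanc" → "papanc".

papanc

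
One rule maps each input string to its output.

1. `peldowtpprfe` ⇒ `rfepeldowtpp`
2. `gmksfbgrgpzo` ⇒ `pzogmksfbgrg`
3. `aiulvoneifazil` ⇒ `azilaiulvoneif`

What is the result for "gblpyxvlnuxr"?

uxrgblpyxvln

Each output is the input with this applied: move the first 3 characters to the end (rotate left by 3), then swap the front and back halves of the string.
For "gblpyxvlnuxr", step one produces "pyxvlnuxrgbl"; step two turns that into "uxrgblpyxvln".
(Check on "peldowtpprfe": → "dowtpprfepel" → "rfepeldowtpp" ✓)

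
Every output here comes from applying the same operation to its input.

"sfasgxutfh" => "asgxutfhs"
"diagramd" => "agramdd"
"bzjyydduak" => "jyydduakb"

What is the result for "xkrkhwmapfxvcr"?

The pattern: move the first character to the end, then delete the first character.
"xkrkhwmapfxvcr" → "rkhwmapfxvcrx".

rkhwmapfxvcrx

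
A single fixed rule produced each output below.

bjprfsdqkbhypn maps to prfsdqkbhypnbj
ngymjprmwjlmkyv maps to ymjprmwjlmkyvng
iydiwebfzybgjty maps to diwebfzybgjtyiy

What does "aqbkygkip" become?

What's happening: move the first 2 characters to the end (rotate left by 2).
So "aqbkygkip" becomes "bkygkipaq".

bkygkipaq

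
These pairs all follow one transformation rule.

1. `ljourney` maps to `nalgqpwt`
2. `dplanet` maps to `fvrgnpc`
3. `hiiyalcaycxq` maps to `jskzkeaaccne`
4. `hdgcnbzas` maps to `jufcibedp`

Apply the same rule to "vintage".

xgkipcv

The transformation: shift every letter 2 places forward in the alphabet (wrapping around), then take characters alternately from the front and the back (1st, last, 2nd, 2nd-last, ...).
Applying both steps to "vintage": "xkpvcig", then "xgkipcv".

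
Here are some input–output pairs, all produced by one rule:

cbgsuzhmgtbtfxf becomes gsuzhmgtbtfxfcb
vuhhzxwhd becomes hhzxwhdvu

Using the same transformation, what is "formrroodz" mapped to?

rmrroodzfo

The transformation: move the first 2 characters to the end (rotate left by 2).
Doing the same to "formrroodz": "rmrroodzfo".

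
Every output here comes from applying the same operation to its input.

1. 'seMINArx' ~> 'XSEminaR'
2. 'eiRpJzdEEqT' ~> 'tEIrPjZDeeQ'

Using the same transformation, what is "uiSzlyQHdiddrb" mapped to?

Each output is the input with this applied: flip the case of every letter, then move the last character to the front.
For "uiSzlyQHdiddrb", step one produces "UIsZLYqhDIDDRB"; step two turns that into "BUIsZLYqhDIDDR".

BUIsZLYqhDIDDR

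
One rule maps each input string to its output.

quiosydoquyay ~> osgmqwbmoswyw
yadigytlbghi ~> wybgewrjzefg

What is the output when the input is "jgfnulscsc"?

The pattern: shift every letter 2 places backward in the alphabet (wrapping around).
Applying that to "jgfnulscsc" gives "hedlsjqaqa".

hedlsjqaqa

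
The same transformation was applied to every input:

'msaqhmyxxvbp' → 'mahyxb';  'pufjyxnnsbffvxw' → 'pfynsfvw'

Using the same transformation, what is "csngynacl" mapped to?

The transformation: keep every other character starting from the first (positions 1st, 3rd, 5th, ...).
Applying that to "csngynacl" gives "cnyal".

cnyal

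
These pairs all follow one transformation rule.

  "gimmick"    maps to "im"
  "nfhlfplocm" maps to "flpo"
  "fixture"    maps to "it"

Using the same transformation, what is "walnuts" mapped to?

an

Rule — delete the last 2 characters, then keep every other character starting from the second (positions 2nd, 4th, 6th, ...).
For "walnuts", step one produces "walnu"; step two turns that into "an".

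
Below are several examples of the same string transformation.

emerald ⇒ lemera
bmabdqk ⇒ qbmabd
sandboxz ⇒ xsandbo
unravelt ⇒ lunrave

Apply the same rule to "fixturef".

Each output is the input with this applied: delete the last character, then move the last character to the front.
"fixturef" → "fixture" → "efixtur".

efixtur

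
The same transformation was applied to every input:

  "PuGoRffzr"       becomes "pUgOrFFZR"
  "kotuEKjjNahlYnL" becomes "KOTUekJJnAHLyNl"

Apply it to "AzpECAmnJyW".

aZPecaMNjYw

Each output is the input with this applied: flip the case of every letter.
Doing the same to "AzpECAmnJyW": "aZPecaMNjYw".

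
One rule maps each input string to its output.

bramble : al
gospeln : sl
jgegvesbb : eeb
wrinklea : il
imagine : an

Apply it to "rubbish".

Rule — keep one character in every 3, starting at position 3 (positions 3rd, 6th, 9th, ...).
So "rubbish" becomes "bs".

bs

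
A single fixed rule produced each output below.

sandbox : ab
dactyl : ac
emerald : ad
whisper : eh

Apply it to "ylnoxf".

The transformation: sort the characters into alphabetical order, then keep only the first 2 characters.
Applying both steps to "ylnoxf": "flnoxy", then "fl".

fl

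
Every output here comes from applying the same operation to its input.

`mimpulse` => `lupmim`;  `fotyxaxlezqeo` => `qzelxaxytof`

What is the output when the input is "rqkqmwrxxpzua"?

zpxxrwmqkqr

The rule is to delete the last 2 characters, then reverse the string.
Working it through for "rqkqmwrxxpzua": intermediate "rqkqmwrxxpz", final "zpxxrwmqkqr".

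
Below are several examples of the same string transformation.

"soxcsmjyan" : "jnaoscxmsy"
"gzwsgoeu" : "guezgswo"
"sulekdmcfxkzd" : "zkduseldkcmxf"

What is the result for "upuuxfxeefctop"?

cpopuuufxexfet

The rule is to swap each adjacent pair of characters (1↔2, 3↔4, ...), then move the last 3 characters to the front (rotate right by 3).
For "upuuxfxeefctop", step one produces "puuufxexfetcpo"; step two turns that into "cpopuuufxexfet".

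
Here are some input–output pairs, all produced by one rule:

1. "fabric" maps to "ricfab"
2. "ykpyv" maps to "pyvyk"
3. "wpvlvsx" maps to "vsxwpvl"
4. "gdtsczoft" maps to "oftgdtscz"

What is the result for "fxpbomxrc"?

Rule — move the last 3 characters to the front (rotate right by 3).
So "fxpbomxrc" becomes "xrcfxpbom".

xrcfxpbom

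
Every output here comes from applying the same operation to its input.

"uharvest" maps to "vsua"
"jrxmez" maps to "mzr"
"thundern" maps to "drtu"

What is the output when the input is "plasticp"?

tcpa

Each output is the input with this applied: swap the front and back halves of the string, then keep every other character starting from the first (positions 1st, 3rd, 5th, ...).
Applying both steps to "plasticp": "ticpplas", then "tcpa".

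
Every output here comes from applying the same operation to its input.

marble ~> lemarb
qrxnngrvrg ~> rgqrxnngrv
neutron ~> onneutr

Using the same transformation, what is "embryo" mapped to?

Rule — move the last 2 characters to the front (rotate right by 2).
On "embryo" that produces "yoembr".

yoembr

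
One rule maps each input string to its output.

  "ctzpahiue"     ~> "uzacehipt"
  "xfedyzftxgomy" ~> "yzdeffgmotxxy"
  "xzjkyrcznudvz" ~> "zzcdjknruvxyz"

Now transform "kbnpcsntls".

stbcklnnps

In each case the input is transformed by: sort the characters into alphabetical order, then move the last 2 characters to the front (rotate right by 2).
Working it through for "kbnpcsntls": intermediate "bcklnnpsst", final "stbcklnnps".
(Check on "xfedyzftxgomy": → "deffgmotxxyyz" → "yzdeffgmotxxy" ✓)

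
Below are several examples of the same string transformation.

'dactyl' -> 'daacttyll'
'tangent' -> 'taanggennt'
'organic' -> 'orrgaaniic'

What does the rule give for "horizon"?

hooriizoon

The rule is to repeat every character 3 times, then keep every other character starting from the second (positions 2nd, 4th, 6th, ...).
Working it through for "horizon": intermediate "hhhooorrriiizzzooonnn", final "hooriizoon".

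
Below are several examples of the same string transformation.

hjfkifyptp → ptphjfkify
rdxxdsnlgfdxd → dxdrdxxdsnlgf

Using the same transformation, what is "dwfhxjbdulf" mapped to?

The transformation: move the last 3 characters to the front (rotate right by 3).
So "dwfhxjbdulf" becomes "ulfdwfhxjbd".

ulfdwfhxjbd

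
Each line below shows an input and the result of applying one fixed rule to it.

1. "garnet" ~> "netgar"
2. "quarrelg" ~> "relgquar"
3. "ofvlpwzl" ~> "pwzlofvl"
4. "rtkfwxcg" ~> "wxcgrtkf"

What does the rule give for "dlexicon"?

icondlex

Looking at the pairs, the operation is to swap the front and back halves of the string.
Applying that to "dlexicon" gives "icondlex".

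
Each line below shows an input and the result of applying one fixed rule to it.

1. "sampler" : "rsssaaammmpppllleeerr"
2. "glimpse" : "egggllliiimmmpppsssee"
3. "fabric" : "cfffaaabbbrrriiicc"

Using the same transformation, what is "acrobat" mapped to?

taaacccrrrooobbbaaatt

Each output is the input with this applied: repeat every character 3 times, then move the last character to the front.
Doing the same to "acrobat": "taaacccrrrooobbbaaatt".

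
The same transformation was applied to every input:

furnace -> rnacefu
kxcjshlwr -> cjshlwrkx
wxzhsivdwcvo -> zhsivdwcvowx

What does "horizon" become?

rizonho

The pattern: move the first 2 characters to the end (rotate left by 2).
Doing the same to "horizon": "rizonho".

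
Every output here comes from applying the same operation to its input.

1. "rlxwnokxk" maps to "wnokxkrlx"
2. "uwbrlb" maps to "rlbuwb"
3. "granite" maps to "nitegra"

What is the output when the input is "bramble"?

mblebra

Rule — move the first 3 characters to the end (rotate left by 3).
Applying that to "bramble" gives "mblebra".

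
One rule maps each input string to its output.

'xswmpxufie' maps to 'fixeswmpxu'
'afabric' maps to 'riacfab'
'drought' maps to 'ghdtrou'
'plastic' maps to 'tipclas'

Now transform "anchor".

hoarnc

Each output is the input with this applied: swap the first and last characters, then move the last 3 characters to the front (rotate right by 3).
Applying both steps to "anchor": "rnchoa", then "hoarnc".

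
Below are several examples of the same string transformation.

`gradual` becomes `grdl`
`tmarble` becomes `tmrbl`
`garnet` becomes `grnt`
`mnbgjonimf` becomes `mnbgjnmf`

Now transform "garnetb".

grntb

What's happening: remove every vowel.
Doing the same to "garnetb": "grntb".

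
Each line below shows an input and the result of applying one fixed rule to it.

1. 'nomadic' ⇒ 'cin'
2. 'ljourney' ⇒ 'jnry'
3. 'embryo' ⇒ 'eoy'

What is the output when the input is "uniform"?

Each output is the input with this applied: sort the characters into alphabetical order, then keep every other character starting from the second (positions 2nd, 4th, 6th, ...).
Applying that to "uniform" gives "inr".

inr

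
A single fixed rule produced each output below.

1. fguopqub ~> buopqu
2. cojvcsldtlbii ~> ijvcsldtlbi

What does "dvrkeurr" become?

rrkeur

The transformation: delete the first 2 characters, then move the last character to the front.
Applying both steps to "dvrkeurr": "rkeurr", then "rrkeur".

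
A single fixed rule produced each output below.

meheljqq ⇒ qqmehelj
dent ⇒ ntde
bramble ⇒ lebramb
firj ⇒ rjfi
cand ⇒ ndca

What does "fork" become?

Each output is the input with this applied: move the last 2 characters to the front (rotate right by 2).
For "fork" the result is "rkfo".

rkfo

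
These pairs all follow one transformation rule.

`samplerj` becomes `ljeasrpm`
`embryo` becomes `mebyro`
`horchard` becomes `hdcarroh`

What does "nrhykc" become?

khcyrn

The transformation: sort the characters into reverse alphabetical order, then swap the front and back halves of the string.
On "nrhykc" that produces "khcyrn".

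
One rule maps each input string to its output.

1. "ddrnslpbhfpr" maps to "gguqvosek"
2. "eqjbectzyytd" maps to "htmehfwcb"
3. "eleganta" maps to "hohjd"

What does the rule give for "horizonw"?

krulc

In each case the input is transformed by: delete the last 3 characters, then shift every letter 3 places forward in the alphabet (wrapping around).
Applying that to "horizonw" gives "krulc".
(Check on "ddrnslpbhfpr": → "ddrnslpbh" → "gguqvosek" ✓)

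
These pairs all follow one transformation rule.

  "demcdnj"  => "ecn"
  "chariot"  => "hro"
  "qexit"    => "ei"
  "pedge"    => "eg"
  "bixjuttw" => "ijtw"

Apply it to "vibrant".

What's happening: keep every other character starting from the second (positions 2nd, 4th, 6th, ...).
On "vibrant" that produces "irn".

irn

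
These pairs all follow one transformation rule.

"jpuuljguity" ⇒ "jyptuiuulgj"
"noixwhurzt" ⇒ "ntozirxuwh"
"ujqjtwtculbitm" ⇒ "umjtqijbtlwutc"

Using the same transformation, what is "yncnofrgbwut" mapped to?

Rule — take characters alternately from the front and the back (1st, last, 2nd, 2nd-last, ...).
On "yncnofrgbwut" that produces "ytnucwnbogfr".

ytnucwnbogfr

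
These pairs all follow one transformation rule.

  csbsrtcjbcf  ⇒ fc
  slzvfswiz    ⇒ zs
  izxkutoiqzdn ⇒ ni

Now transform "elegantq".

qe

What's happening: move the last character to the front, then keep only the first 2 characters.
Applying both steps to "elegantq": "qelegant", then "qe".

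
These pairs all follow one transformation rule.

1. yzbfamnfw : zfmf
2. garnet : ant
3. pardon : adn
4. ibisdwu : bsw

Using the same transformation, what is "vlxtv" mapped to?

Each output is the input with this applied: keep every other character starting from the second (positions 2nd, 4th, 6th, ...).
"vlxtv" → "lt".

lt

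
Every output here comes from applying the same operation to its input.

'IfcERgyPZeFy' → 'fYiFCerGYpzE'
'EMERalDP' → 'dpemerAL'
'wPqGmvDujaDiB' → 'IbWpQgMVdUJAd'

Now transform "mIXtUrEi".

The pattern: move the last 2 characters to the front (rotate right by 2), then flip the case of every letter.
Starting from "mIXtUrEi": after the first operation, "EimIXtUr"; after the second, "eIMixTuR".

eIMixTuR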